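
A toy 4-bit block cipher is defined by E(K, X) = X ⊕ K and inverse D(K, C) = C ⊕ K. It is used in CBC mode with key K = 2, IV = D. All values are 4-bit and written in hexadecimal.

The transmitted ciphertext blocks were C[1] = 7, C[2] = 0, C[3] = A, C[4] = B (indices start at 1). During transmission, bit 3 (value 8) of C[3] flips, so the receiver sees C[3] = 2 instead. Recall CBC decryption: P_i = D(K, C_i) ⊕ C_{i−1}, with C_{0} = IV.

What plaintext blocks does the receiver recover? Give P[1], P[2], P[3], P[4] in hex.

P[1] = 8, P[2] = 5, P[3] = 0, P[4] = B

Only C[3] changed, to 2. In CBC, a change in C_i garbles P_i and flips the same bit in P_{i+1}. Decrypting the received ciphertext:
P[1]: D(K, 7) = 5; 5 ⊕ D = 8.
P[2]: D(K, 0) = 2; 2 ⊕ 7 = 5.
P[3]: D(K, 2) = 0; 0 ⊕ 0 = 0.
P[4]: D(K, B) = 9; 9 ⊕ 2 = B.
Blocks that differ from the original plaintext: P[3], P[4].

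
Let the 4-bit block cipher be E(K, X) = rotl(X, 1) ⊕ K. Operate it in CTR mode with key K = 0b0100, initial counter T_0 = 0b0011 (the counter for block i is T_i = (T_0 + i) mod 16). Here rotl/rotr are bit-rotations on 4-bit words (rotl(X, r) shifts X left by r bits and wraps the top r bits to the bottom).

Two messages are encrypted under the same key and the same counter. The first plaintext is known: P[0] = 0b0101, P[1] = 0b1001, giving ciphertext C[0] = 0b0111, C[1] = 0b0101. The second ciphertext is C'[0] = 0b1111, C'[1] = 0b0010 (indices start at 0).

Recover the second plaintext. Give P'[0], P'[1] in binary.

P'[0] = 0b1101, P'[1] = 0b1110

In CTR with a reused counter, both messages share the same keystream S_i, so C_i ⊕ C'_i = P_i ⊕ P'_i and thus P'_i = P_i ⊕ C_i ⊕ C'_i.
P'[0]: 0b0101 ⊕ 0b0111 ⊕ 0b1111 = 0b1101.
P'[1]: 0b1001 ⊕ 0b0101 ⊕ 0b0010 = 0b1110.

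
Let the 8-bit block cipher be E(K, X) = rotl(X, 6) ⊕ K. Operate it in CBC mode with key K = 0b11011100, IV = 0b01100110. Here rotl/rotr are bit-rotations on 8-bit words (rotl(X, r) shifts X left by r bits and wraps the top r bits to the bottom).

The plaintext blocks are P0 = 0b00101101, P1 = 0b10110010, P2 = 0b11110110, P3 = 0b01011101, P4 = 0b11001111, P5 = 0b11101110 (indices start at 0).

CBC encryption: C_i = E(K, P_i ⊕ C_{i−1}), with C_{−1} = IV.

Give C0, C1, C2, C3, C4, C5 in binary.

C0: P0 ⊕ 0b01100110 = 0b01001011; E(K, 0b01001011) = 0b00001110.
C1: P1 ⊕ 0b00001110 = 0b10111100; E(K, 0b10111100) = 0b11110011.
C2: P2 ⊕ 0b11110011 = 0b00000101; E(K, 0b00000101) = 0b10011101.
C3: P3 ⊕ 0b10011101 = 0b11000000; E(K, 0b11000000) = 0b11101100.
C4: P4 ⊕ 0b11101100 = 0b00100011; E(K, 0b00100011) = 0b00010100.
C5: P5 ⊕ 0b00010100 = 0b11111010; E(K, 0b11111010) = 0b01100010.

C0 = 0b00001110, C1 = 0b11110011, C2 = 0b10011101, C3 = 0b11101100, C4 = 0b00010100, C5 = 0b01100010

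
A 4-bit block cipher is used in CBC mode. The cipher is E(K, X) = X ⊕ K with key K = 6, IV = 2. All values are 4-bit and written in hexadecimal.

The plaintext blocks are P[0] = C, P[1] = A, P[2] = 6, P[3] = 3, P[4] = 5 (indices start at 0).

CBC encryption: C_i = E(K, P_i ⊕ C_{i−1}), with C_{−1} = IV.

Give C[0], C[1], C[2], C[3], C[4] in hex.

C[0] = 8, C[1] = 4, C[2] = 4, C[3] = 1, C[4] = 2

C[0]: P[0] ⊕ 2 = E; E(K, E) = 8.
C[1]: P[1] ⊕ 8 = 2; E(K, 2) = 4.
C[2]: P[2] ⊕ 4 = 2; E(K, 2) = 4.
C[3]: P[3] ⊕ 4 = 7; E(K, 7) = 1.
C[4]: P[4] ⊕ 1 = 4; E(K, 4) = 2.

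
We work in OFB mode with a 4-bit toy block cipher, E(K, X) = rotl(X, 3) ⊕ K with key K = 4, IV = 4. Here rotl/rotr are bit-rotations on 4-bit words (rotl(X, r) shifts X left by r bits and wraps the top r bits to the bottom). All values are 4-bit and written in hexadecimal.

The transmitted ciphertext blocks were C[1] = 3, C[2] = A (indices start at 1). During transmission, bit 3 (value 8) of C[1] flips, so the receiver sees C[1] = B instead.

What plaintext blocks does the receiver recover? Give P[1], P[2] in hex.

P[1] = D, P[2] = D

OFB decryption: S_i = E(K, S_{i−1}) with S_{0} = IV; P_i = C_i ⊕ S_i.
Only C[1] changed, to B. In OFB, a change in C_i flips the same bit in P_i only; the keystream is unaffected. Decrypting the received ciphertext:
P[1]: S = E(K, 4) = 6; B ⊕ 6 = D.
P[2]: S = E(K, 6) = 7; A ⊕ 7 = D.
Blocks that differ from the original plaintext: P[1].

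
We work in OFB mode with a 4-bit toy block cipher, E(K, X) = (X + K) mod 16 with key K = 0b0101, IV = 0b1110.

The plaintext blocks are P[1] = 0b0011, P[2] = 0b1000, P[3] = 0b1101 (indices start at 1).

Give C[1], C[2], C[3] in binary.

OFB encryption: S_i = E(K, S_{i−1}) with S_{0} = IV; C_i = P_i ⊕ S_i.
C[1]: S = E(K, 0b1110) = 0b0011; 0b0011 ⊕ 0b0011 = 0b0000.
C[2]: S = E(K, 0b0011) = 0b1000; 0b1000 ⊕ 0b1000 = 0b0000.
C[3]: S = E(K, 0b1000) = 0b1101; 0b1101 ⊕ 0b1101 = 0b0000.

C[1] = 0b0000, C[2] = 0b0000, C[3] = 0b0000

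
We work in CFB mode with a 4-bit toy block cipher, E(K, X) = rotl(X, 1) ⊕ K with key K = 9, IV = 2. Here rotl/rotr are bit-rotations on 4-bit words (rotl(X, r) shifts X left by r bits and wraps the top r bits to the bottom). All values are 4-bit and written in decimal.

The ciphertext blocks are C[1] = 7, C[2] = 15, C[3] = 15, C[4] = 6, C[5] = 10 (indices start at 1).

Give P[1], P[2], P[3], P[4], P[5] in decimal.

P[1] = 10, P[2] = 8, P[3] = 9, P[4] = 0, P[5] = 15

CFB decryption: P_i = C_i ⊕ E(K, C_{i−1}), with C_{0} = IV.
P[1]: E(K, 2) = 13; 7 ⊕ 13 = 10.
P[2]: E(K, 7) = 7; 15 ⊕ 7 = 8.
P[3]: E(K, 15) = 6; 15 ⊕ 6 = 9.
P[4]: E(K, 15) = 6; 6 ⊕ 6 = 0.
P[5]: E(K, 6) = 5; 10 ⊕ 5 = 15.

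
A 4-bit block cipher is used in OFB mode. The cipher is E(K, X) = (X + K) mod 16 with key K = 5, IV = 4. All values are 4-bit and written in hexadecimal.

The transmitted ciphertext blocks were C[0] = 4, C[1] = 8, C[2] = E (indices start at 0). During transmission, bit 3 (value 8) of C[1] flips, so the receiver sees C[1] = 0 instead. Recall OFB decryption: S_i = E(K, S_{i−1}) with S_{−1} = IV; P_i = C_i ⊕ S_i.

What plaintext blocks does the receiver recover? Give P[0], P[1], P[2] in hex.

P[0] = D, P[1] = E, P[2] = D

Only C[1] changed, to 0. In OFB, a change in C_i flips the same bit in P_i only; the keystream is unaffected. Decrypting the received ciphertext:
P[0]: S = E(K, 4) = 9; 4 ⊕ 9 = D.
P[1]: S = E(K, 9) = E; 0 ⊕ E = E.
P[2]: S = E(K, E) = 3; E ⊕ 3 = D.
Blocks that differ from the original plaintext: P[1].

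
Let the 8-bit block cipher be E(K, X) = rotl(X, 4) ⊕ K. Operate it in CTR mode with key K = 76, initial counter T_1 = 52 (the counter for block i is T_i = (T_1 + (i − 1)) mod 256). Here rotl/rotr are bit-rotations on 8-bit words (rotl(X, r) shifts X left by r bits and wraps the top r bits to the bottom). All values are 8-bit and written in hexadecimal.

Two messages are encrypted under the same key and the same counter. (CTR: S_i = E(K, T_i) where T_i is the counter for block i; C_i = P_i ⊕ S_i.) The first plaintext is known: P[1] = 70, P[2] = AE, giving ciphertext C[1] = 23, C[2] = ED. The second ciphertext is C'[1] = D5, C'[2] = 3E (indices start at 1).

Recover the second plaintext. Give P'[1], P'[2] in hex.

In CTR with a reused counter, both messages share the same keystream S_i, so C_i ⊕ C'_i = P_i ⊕ P'_i and thus P'_i = P_i ⊕ C_i ⊕ C'_i.
P'[1]: 70 ⊕ 23 ⊕ D5 = 86.
P'[2]: AE ⊕ ED ⊕ 3E = 7D.

P'[1] = 86, P'[2] = 7D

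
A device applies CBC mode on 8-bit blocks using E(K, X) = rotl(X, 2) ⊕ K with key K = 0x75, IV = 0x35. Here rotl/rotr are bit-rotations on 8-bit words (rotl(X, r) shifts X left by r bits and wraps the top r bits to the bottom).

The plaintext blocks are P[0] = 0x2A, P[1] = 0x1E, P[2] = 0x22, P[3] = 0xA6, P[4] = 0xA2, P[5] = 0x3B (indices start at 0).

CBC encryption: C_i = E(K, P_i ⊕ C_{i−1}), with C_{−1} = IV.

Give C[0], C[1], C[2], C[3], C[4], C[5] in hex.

C[0]: P[0] ⊕ 0x35 = 0x1F; E(K, 0x1F) = 0x09.
C[1]: P[1] ⊕ 0x09 = 0x17; E(K, 0x17) = 0x29.
C[2]: P[2] ⊕ 0x29 = 0x0B; E(K, 0x0B) = 0x59.
C[3]: P[3] ⊕ 0x59 = 0xFF; E(K, 0xFF) = 0x8A.
C[4]: P[4] ⊕ 0x8A = 0x28; E(K, 0x28) = 0xD5.
C[5]: P[5] ⊕ 0xD5 = 0xEE; E(K, 0xEE) = 0xCE.

C[0] = 0x09, C[1] = 0x29, C[2] = 0x59, C[3] = 0x8A, C[4] = 0xD5, C[5] = 0xCE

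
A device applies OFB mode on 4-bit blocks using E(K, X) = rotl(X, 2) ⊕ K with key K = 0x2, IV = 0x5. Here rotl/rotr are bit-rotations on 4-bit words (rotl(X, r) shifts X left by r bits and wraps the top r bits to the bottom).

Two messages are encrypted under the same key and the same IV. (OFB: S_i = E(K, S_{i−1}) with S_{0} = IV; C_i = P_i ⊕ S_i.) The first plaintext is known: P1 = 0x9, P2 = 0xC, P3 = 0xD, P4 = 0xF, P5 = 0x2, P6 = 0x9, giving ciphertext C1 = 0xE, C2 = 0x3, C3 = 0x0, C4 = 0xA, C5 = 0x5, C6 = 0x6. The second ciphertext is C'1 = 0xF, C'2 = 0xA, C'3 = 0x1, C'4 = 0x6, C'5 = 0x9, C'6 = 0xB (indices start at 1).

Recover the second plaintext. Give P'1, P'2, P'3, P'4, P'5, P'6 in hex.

In OFB with a reused IV, both messages share the same keystream S_i, so C_i ⊕ C'_i = P_i ⊕ P'_i and thus P'_i = P_i ⊕ C_i ⊕ C'_i.
P'1: 0x9 ⊕ 0xE ⊕ 0xF = 0x8.
P'2: 0xC ⊕ 0x3 ⊕ 0xA = 0x5.
P'3: 0xD ⊕ 0x0 ⊕ 0x1 = 0xC.
P'4: 0xF ⊕ 0xA ⊕ 0x6 = 0x3.
P'5: 0x2 ⊕ 0x5 ⊕ 0x9 = 0xE.
P'6: 0x9 ⊕ 0x6 ⊕ 0xB = 0x4.

P'1 = 0x8, P'2 = 0x5, P'3 = 0xC, P'4 = 0x3, P'5 = 0xE, P'6 = 0x4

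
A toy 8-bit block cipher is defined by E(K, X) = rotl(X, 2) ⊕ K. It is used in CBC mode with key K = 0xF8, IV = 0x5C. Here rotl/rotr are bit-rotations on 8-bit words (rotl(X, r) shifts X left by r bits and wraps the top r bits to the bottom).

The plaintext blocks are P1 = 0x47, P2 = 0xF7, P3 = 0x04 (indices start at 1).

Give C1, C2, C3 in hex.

CBC encryption: C_i = E(K, P_i ⊕ C_{i−1}), with C_{0} = IV.
C1: P1 ⊕ 0x5C = 0x1B; E(K, 0x1B) = 0x94.
C2: P2 ⊕ 0x94 = 0x63; E(K, 0x63) = 0x75.
C3: P3 ⊕ 0x75 = 0x71; E(K, 0x71) = 0x3D.

C1 = 0x94, C2 = 0x75, C3 = 0x3D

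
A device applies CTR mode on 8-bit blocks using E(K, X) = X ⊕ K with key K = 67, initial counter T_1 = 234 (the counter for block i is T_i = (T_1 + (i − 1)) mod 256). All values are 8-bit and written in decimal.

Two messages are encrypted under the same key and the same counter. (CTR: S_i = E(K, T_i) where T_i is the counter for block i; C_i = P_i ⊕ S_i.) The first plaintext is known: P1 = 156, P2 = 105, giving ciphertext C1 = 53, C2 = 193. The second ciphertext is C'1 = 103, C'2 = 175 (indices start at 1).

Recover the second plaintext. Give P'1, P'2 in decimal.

In CTR with a reused counter, both messages share the same keystream S_i, so C_i ⊕ C'_i = P_i ⊕ P'_i and thus P'_i = P_i ⊕ C_i ⊕ C'_i.
P'1: 156 ⊕ 53 ⊕ 103 = 206.
P'2: 105 ⊕ 193 ⊕ 175 = 7.

P'1 = 206, P'2 = 7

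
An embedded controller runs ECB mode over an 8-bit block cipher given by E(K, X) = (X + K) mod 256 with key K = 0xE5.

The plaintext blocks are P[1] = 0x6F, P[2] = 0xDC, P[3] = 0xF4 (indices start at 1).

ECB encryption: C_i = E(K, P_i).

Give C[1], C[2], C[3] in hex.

C[1]: E(K, 0x6F) = 0x54.
C[2]: E(K, 0xDC) = 0xC1.
C[3]: E(K, 0xF4) = 0xD9.

C[1] = 0x54, C[2] = 0xC1, C[3] = 0xD9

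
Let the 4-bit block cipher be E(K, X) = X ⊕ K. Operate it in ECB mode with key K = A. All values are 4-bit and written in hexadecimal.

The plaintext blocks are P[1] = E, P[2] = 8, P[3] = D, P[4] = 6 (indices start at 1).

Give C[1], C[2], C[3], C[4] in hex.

C[1] = 4, C[2] = 2, C[3] = 7, C[4] = C

ECB encryption: C_i = E(K, P_i).
C[1]: E(K, E) = 4.
C[2]: E(K, 8) = 2.
C[3]: E(K, D) = 7.
C[4]: E(K, 6) = C.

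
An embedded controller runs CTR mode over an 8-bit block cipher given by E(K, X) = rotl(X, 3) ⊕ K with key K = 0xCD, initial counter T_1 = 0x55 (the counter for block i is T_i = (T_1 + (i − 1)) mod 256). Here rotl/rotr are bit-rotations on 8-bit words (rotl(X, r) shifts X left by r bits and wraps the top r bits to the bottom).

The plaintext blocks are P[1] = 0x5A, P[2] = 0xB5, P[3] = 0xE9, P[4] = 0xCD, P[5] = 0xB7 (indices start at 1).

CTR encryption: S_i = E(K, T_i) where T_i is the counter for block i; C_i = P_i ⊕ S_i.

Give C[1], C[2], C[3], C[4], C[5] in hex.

C[1]: T = 0x55, S = E(K, T) = 0x67; 0x5A ⊕ 0x67 = 0x3D.
C[2]: T = 0x56, S = E(K, T) = 0x7F; 0xB5 ⊕ 0x7F = 0xCA.
C[3]: T = 0x57, S = E(K, T) = 0x77; 0xE9 ⊕ 0x77 = 0x9E.
C[4]: T = 0x58, S = E(K, T) = 0x0F; 0xCD ⊕ 0x0F = 0xC2.
C[5]: T = 0x59, S = E(K, T) = 0x07; 0xB7 ⊕ 0x07 = 0xB0.

C[1] = 0x3D, C[2] = 0xCA, C[3] = 0x9E, C[4] = 0xC2, C[5] = 0xB0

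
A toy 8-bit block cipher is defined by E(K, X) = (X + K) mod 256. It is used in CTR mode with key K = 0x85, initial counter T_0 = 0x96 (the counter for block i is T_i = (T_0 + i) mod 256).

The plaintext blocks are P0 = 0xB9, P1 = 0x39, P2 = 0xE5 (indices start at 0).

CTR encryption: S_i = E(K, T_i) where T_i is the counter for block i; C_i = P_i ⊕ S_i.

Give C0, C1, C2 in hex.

C0: T = 0x96, S = E(K, T) = 0x1B; 0xB9 ⊕ 0x1B = 0xA2.
C1: T = 0x97, S = E(K, T) = 0x1C; 0x39 ⊕ 0x1C = 0x25.
C2: T = 0x98, S = E(K, T) = 0x1D; 0xE5 ⊕ 0x1D = 0xF8.

C0 = 0xA2, C1 = 0x25, C2 = 0xF8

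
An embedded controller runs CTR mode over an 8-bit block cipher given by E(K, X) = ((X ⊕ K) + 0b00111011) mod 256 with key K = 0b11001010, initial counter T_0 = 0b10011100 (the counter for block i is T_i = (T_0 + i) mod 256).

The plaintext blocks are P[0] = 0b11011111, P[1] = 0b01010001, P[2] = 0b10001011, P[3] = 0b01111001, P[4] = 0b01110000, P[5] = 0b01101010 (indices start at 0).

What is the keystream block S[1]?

0b10010010

CTR encryption: S_i = E(K, T_i) where T_i is the counter for block i; C_i = P_i ⊕ S_i.
C[0]: T = 0b10011100, S = E(K, T) = 0b10010001; 0b11011111 ⊕ 0b10010001 = 0b01001110.
C[1]: T = 0b10011101, S = E(K, T) = 0b10010010; 0b01010001 ⊕ 0b10010010 = 0b11000011.
So S[1] = 0b10010010.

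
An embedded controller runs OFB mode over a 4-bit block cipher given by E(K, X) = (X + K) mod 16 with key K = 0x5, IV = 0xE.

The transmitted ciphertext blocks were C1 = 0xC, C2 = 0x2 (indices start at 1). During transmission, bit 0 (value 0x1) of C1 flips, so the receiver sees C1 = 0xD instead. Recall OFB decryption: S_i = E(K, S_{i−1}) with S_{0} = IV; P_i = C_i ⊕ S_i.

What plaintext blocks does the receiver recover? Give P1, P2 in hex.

P1 = 0xE, P2 = 0xA

Only C1 changed, to 0xD. In OFB, a change in C_i flips the same bit in P_i only; the keystream is unaffected. Decrypting the received ciphertext:
P1: S = E(K, 0xE) = 0x3; 0xD ⊕ 0x3 = 0xE.
P2: S = E(K, 0x3) = 0x8; 0x2 ⊕ 0x8 = 0xA.
Blocks that differ from the original plaintext: P1.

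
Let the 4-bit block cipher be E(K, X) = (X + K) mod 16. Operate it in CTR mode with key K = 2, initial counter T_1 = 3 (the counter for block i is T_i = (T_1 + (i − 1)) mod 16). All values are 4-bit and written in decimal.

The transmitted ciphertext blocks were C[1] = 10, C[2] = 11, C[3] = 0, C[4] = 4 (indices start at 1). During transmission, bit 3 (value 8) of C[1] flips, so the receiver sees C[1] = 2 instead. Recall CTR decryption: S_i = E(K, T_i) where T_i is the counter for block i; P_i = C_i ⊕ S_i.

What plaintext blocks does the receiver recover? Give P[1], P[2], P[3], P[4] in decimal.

Only C[1] changed, to 2. In CTR, a change in C_i flips the same bit in P_i only; the keystream is unaffected. Decrypting the received ciphertext:
P[1]: T = 3, S = E(K, T) = 5; 2 ⊕ 5 = 7.
P[2]: T = 4, S = E(K, T) = 6; 11 ⊕ 6 = 13.
P[3]: T = 5, S = E(K, T) = 7; 0 ⊕ 7 = 7.
P[4]: T = 6, S = E(K, T) = 8; 4 ⊕ 8 = 12.
Blocks that differ from the original plaintext: P[1].

P[1] = 7, P[2] = 13, P[3] = 7, P[4] = 12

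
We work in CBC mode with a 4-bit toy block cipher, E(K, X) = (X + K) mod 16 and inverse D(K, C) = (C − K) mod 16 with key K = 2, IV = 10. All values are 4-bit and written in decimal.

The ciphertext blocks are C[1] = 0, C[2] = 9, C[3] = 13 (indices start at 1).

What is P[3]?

CBC decryption: P_i = D(K, C_i) ⊕ C_{i−1}, with C_{0} = IV.
P[3]: D(K, 13) = 11; 11 ⊕ 9 = 2.

P[3] = 2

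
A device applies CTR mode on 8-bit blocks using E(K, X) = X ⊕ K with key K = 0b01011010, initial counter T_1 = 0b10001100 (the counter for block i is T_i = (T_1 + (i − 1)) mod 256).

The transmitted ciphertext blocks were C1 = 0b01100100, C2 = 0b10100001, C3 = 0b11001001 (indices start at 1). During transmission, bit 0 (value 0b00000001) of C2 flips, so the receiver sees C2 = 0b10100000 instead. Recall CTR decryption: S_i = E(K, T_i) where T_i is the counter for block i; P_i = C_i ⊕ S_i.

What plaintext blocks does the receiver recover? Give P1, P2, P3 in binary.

P1 = 0b10110010, P2 = 0b01110111, P3 = 0b00011101

Only C2 changed, to 0b10100000. In CTR, a change in C_i flips the same bit in P_i only; the keystream is unaffected. Decrypting the received ciphertext:
P1: T = 0b10001100, S = E(K, T) = 0b11010110; 0b01100100 ⊕ 0b11010110 = 0b10110010.
P2: T = 0b10001101, S = E(K, T) = 0b11010111; 0b10100000 ⊕ 0b11010111 = 0b01110111.
P3: T = 0b10001110, S = E(K, T) = 0b11010100; 0b11001001 ⊕ 0b11010100 = 0b00011101.
Blocks that differ from the original plaintext: P2.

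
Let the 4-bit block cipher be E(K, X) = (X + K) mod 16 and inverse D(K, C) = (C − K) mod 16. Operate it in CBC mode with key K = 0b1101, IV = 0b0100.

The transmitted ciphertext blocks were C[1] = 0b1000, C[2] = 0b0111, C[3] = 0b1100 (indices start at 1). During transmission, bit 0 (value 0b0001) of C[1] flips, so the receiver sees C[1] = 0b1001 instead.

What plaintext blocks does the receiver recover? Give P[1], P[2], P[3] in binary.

CBC decryption: P_i = D(K, C_i) ⊕ C_{i−1}, with C_{0} = IV.
Only C[1] changed, to 0b1001. In CBC, a change in C_i garbles P_i and flips the same bit in P_{i+1}. Decrypting the received ciphertext:
P[1]: D(K, 0b1001) = 0b1100; 0b1100 ⊕ 0b0100 = 0b1000.
P[2]: D(K, 0b0111) = 0b1010; 0b1010 ⊕ 0b1001 = 0b0011.
P[3]: D(K, 0b1100) = 0b1111; 0b1111 ⊕ 0b0111 = 0b1000.
Blocks that differ from the original plaintext: P[1], P[2].

P[1] = 0b1000, P[2] = 0b0011, P[3] = 0b1000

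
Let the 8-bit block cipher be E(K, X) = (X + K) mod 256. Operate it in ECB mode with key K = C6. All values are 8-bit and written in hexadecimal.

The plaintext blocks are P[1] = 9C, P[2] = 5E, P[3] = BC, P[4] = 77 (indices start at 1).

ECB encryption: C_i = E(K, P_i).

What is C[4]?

C[4]: E(K, 77) = 3D.

C[4] = 3D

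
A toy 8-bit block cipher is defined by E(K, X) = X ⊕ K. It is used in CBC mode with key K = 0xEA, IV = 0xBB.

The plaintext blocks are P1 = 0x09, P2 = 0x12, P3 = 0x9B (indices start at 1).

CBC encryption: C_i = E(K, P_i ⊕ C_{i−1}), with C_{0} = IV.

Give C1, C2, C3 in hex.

C1: P1 ⊕ 0xBB = 0xB2; E(K, 0xB2) = 0x58.
C2: P2 ⊕ 0x58 = 0x4A; E(K, 0x4A) = 0xA0.
C3: P3 ⊕ 0xA0 = 0x3B; E(K, 0x3B) = 0xD1.

C1 = 0x58, C2 = 0xA0, C3 = 0xD1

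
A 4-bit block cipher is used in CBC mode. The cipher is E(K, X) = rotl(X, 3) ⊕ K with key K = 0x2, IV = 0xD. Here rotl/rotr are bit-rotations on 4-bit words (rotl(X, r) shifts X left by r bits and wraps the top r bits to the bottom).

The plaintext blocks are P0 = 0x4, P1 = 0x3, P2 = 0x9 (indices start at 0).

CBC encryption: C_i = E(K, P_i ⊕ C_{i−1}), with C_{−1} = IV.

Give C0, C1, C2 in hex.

C0: P0 ⊕ 0xD = 0x9; E(K, 0x9) = 0xE.
C1: P1 ⊕ 0xE = 0xD; E(K, 0xD) = 0xC.
C2: P2 ⊕ 0xC = 0x5; E(K, 0x5) = 0x8.

C0 = 0xE, C1 = 0xC, C2 = 0x8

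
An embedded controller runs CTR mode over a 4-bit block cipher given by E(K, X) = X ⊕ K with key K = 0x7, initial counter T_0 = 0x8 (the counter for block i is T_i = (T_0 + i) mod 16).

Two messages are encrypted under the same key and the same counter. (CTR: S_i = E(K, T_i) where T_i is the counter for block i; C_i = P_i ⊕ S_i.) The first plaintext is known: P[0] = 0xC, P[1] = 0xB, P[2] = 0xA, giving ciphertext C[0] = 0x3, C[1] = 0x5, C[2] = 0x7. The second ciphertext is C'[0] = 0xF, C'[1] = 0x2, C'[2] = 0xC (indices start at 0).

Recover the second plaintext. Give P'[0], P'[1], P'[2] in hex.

In CTR with a reused counter, both messages share the same keystream S_i, so C_i ⊕ C'_i = P_i ⊕ P'_i and thus P'_i = P_i ⊕ C_i ⊕ C'_i.
P'[0]: 0xC ⊕ 0x3 ⊕ 0xF = 0x0.
P'[1]: 0xB ⊕ 0x5 ⊕ 0x2 = 0xC.
P'[2]: 0xA ⊕ 0x7 ⊕ 0xC = 0x1.

P'[0] = 0x0, P'[1] = 0xC, P'[2] = 0x1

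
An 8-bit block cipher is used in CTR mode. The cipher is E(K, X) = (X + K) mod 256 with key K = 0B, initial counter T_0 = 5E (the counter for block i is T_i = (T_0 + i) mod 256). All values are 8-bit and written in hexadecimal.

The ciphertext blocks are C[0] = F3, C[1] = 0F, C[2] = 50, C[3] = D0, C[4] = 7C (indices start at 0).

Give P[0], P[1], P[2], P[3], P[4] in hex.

CTR decryption: S_i = E(K, T_i) where T_i is the counter for block i; P_i = C_i ⊕ S_i.
P[0]: T = 5E, S = E(K, T) = 69; F3 ⊕ 69 = 9A.
P[1]: T = 5F, S = E(K, T) = 6A; 0F ⊕ 6A = 65.
P[2]: T = 60, S = E(K, T) = 6B; 50 ⊕ 6B = 3B.
P[3]: T = 61, S = E(K, T) = 6C; D0 ⊕ 6C = BC.
P[4]: T = 62, S = E(K, T) = 6D; 7C ⊕ 6D = 11.

P[0] = 9A, P[1] = 65, P[2] = 3B, P[3] = BC, P[4] = 11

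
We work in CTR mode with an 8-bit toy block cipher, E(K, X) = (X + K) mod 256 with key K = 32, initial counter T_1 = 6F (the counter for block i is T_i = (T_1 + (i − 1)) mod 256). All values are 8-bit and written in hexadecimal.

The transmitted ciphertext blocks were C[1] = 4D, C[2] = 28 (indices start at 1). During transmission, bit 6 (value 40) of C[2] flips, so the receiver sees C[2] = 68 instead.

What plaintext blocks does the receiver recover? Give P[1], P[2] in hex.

P[1] = EC, P[2] = CA

CTR decryption: S_i = E(K, T_i) where T_i is the counter for block i; P_i = C_i ⊕ S_i.
Only C[2] changed, to 68. In CTR, a change in C_i flips the same bit in P_i only; the keystream is unaffected. Decrypting the received ciphertext:
P[1]: T = 6F, S = E(K, T) = A1; 4D ⊕ A1 = EC.
P[2]: T = 70, S = E(K, T) = A2; 68 ⊕ A2 = CA.
Blocks that differ from the original plaintext: P[2].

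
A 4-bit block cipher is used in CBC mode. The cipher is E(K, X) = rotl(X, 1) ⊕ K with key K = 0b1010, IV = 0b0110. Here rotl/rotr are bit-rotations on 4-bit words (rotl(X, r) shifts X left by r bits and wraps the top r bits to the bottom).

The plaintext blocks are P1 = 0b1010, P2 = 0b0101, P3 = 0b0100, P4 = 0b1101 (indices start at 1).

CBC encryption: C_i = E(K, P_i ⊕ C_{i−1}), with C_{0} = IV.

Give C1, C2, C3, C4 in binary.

C1 = 0b0011, C2 = 0b0110, C3 = 0b1110, C4 = 0b1100

C1: P1 ⊕ 0b0110 = 0b1100; E(K, 0b1100) = 0b0011.
C2: P2 ⊕ 0b0011 = 0b0110; E(K, 0b0110) = 0b0110.
C3: P3 ⊕ 0b0110 = 0b0010; E(K, 0b0010) = 0b1110.
C4: P4 ⊕ 0b1110 = 0b0011; E(K, 0b0011) = 0b1100.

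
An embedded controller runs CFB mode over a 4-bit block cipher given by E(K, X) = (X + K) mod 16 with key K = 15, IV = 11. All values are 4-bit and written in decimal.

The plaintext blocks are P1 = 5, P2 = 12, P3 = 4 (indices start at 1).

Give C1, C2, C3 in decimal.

CFB encryption: C_i = P_i ⊕ E(K, C_{i−1}), with C_{0} = IV.
C1: E(K, 11) = 10; 5 ⊕ 10 = 15.
C2: E(K, 15) = 14; 12 ⊕ 14 = 2.
C3: E(K, 2) = 1; 4 ⊕ 1 = 5.

C1 = 15, C2 = 2, C3 = 5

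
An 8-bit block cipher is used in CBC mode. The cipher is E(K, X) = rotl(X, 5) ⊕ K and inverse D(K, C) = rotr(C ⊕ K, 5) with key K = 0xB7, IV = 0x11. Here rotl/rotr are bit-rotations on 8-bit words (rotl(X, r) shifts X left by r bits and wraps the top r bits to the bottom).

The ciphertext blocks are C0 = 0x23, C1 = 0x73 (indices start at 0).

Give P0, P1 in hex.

P0 = 0xB5, P1 = 0x05

CBC decryption: P_i = D(K, C_i) ⊕ C_{i−1}, with C_{−1} = IV.
P0: D(K, 0x23) = 0xA4; 0xA4 ⊕ 0x11 = 0xB5.
P1: D(K, 0x73) = 0x26; 0x26 ⊕ 0x23 = 0x05.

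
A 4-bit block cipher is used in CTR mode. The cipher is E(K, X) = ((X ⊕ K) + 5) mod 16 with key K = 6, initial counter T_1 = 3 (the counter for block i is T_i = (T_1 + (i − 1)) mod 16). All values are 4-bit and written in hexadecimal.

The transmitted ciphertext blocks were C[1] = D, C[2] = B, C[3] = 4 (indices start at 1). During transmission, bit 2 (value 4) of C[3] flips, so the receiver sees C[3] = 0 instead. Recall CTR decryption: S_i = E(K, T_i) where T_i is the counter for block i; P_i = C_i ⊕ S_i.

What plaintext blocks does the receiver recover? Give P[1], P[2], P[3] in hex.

Only C[3] changed, to 0. In CTR, a change in C_i flips the same bit in P_i only; the keystream is unaffected. Decrypting the received ciphertext:
P[1]: T = 3, S = E(K, T) = A; D ⊕ A = 7.
P[2]: T = 4, S = E(K, T) = 7; B ⊕ 7 = C.
P[3]: T = 5, S = E(K, T) = 8; 0 ⊕ 8 = 8.
Blocks that differ from the original plaintext: P[3].

P[1] = 7, P[2] = C, P[3] = 8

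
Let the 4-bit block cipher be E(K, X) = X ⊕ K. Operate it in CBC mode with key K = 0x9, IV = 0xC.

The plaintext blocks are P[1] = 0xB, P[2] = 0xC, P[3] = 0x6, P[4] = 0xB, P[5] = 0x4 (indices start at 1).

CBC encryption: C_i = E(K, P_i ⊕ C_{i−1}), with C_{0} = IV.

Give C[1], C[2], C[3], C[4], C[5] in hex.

C[1] = 0xE, C[2] = 0xB, C[3] = 0x4, C[4] = 0x6, C[5] = 0xB

C[1]: P[1] ⊕ 0xC = 0x7; E(K, 0x7) = 0xE.
C[2]: P[2] ⊕ 0xE = 0x2; E(K, 0x2) = 0xB.
C[3]: P[3] ⊕ 0xB = 0xD; E(K, 0xD) = 0x4.
C[4]: P[4] ⊕ 0x4 = 0xF; E(K, 0xF) = 0x6.
C[5]: P[5] ⊕ 0x6 = 0x2; E(K, 0x2) = 0xB.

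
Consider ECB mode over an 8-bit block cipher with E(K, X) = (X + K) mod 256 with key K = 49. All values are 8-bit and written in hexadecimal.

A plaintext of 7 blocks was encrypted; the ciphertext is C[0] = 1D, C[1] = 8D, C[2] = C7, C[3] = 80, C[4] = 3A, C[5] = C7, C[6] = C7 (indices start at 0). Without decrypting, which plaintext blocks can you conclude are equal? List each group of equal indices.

P[2] = P[5] = P[6]

ECB encrypts each block independently with the same key, so equal ciphertext blocks imply equal plaintext blocks.
C[2] = C[5] = C[6] = C7, so P[2] = P[5] = P[6].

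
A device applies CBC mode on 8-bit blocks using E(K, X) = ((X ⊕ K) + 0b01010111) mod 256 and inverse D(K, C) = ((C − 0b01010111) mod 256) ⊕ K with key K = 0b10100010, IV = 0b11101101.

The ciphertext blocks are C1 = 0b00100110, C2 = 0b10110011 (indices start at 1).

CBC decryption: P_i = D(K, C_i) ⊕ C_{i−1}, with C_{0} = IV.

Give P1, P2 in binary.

P1 = 0b10000000, P2 = 0b11011000

P1: D(K, 0b00100110) = 0b01101101; 0b01101101 ⊕ 0b11101101 = 0b10000000.
P2: D(K, 0b10110011) = 0b11111110; 0b11111110 ⊕ 0b00100110 = 0b11011000.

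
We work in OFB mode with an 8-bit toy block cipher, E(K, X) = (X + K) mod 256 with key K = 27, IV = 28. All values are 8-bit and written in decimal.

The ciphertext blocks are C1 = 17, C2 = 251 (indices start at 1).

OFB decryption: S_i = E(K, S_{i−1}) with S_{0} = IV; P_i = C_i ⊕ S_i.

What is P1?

P1: S = E(K, 28) = 55; 17 ⊕ 55 = 38.

P1 = 38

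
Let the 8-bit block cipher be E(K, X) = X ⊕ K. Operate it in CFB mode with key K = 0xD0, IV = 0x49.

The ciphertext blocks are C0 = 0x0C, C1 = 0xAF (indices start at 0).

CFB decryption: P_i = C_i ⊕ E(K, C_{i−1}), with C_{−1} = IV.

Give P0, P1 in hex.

P0: E(K, 0x49) = 0x99; 0x0C ⊕ 0x99 = 0x95.
P1: E(K, 0x0C) = 0xDC; 0xAF ⊕ 0xDC = 0x73.

P0 = 0x95, P1 = 0x73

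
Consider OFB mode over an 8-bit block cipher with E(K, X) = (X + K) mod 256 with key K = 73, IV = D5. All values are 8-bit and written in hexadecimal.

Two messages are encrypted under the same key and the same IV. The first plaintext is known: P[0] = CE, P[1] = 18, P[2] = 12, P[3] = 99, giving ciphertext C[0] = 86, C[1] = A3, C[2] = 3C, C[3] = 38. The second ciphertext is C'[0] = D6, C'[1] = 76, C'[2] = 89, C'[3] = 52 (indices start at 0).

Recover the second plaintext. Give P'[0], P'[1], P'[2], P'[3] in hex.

P'[0] = 9E, P'[1] = CD, P'[2] = A7, P'[3] = F3

In OFB with a reused IV, both messages share the same keystream S_i, so C_i ⊕ C'_i = P_i ⊕ P'_i and thus P'_i = P_i ⊕ C_i ⊕ C'_i.
P'[0]: CE ⊕ 86 ⊕ D6 = 9E.
P'[1]: 18 ⊕ A3 ⊕ 76 = CD.
P'[2]: 12 ⊕ 3C ⊕ 89 = A7.
P'[3]: 99 ⊕ 38 ⊕ 52 = F3.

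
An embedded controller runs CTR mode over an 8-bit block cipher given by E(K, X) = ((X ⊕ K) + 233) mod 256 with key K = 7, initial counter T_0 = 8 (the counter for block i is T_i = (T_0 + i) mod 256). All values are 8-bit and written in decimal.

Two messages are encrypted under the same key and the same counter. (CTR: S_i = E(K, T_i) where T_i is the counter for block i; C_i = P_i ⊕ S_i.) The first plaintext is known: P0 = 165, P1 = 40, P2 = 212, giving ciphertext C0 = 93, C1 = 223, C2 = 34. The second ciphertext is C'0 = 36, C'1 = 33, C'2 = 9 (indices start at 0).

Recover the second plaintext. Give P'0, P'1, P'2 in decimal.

In CTR with a reused counter, both messages share the same keystream S_i, so C_i ⊕ C'_i = P_i ⊕ P'_i and thus P'_i = P_i ⊕ C_i ⊕ C'_i.
P'0: 165 ⊕ 93 ⊕ 36 = 220.
P'1: 40 ⊕ 223 ⊕ 33 = 214.
P'2: 212 ⊕ 34 ⊕ 9 = 255.

P'0 = 220, P'1 = 214, P'2 = 255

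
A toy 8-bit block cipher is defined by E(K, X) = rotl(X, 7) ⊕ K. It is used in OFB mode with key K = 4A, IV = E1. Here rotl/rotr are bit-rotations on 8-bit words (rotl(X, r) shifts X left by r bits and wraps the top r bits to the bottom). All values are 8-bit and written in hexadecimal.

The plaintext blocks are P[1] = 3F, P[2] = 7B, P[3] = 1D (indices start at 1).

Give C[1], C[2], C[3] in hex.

C[1] = 85, C[2] = 6C, C[3] = DC

OFB encryption: S_i = E(K, S_{i−1}) with S_{0} = IV; C_i = P_i ⊕ S_i.
C[1]: S = E(K, E1) = BA; 3F ⊕ BA = 85.
C[2]: S = E(K, BA) = 17; 7B ⊕ 17 = 6C.
C[3]: S = E(K, 17) = C1; 1D ⊕ C1 = DC.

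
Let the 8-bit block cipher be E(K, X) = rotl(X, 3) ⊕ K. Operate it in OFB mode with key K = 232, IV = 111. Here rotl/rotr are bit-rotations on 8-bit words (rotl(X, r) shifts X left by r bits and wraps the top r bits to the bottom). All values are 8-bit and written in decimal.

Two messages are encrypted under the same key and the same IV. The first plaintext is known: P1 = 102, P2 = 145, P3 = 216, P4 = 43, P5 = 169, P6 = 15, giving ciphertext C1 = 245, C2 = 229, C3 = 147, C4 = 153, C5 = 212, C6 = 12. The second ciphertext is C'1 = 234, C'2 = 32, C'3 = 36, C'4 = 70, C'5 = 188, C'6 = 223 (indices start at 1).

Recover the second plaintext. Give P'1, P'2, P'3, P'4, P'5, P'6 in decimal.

In OFB with a reused IV, both messages share the same keystream S_i, so C_i ⊕ C'_i = P_i ⊕ P'_i and thus P'_i = P_i ⊕ C_i ⊕ C'_i.
P'1: 102 ⊕ 245 ⊕ 234 = 121.
P'2: 145 ⊕ 229 ⊕ 32 = 84.
P'3: 216 ⊕ 147 ⊕ 36 = 111.
P'4: 43 ⊕ 153 ⊕ 70 = 244.
P'5: 169 ⊕ 212 ⊕ 188 = 193.
P'6: 15 ⊕ 12 ⊕ 223 = 220.

P'1 = 121, P'2 = 84, P'3 = 111, P'4 = 244, P'5 = 193, P'6 = 220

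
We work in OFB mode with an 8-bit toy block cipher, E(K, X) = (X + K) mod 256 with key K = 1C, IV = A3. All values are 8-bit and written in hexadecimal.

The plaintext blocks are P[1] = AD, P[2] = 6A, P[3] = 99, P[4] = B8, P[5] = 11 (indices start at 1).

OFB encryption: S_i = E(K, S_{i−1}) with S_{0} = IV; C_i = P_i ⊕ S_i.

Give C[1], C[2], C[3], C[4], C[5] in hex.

C[1]: S = E(K, A3) = BF; AD ⊕ BF = 12.
C[2]: S = E(K, BF) = DB; 6A ⊕ DB = B1.
C[3]: S = E(K, DB) = F7; 99 ⊕ F7 = 6E.
C[4]: S = E(K, F7) = 13; B8 ⊕ 13 = AB.
C[5]: S = E(K, 13) = 2F; 11 ⊕ 2F = 3E.

C[1] = 12, C[2] = B1, C[3] = 6E, C[4] = AB, C[5] = 3E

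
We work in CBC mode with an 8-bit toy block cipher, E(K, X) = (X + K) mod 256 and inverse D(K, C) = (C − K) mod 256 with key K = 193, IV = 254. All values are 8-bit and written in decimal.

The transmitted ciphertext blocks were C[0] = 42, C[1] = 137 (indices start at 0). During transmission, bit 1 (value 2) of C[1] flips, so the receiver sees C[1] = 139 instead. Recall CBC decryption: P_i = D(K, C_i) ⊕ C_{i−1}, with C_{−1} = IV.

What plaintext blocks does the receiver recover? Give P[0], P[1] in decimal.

P[0] = 151, P[1] = 224

Only C[1] changed, to 139. In CBC, a change in C_i garbles P_i and flips the same bit in P_{i+1}. Decrypting the received ciphertext:
P[0]: D(K, 42) = 105; 105 ⊕ 254 = 151.
P[1]: D(K, 139) = 202; 202 ⊕ 42 = 224.
Blocks that differ from the original plaintext: P[1].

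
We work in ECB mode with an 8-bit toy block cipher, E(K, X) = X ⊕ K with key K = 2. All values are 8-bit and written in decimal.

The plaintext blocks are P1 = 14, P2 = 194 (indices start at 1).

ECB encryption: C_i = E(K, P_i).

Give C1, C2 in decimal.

C1 = 12, C2 = 192

C1: E(K, 14) = 12.
C2: E(K, 194) = 192.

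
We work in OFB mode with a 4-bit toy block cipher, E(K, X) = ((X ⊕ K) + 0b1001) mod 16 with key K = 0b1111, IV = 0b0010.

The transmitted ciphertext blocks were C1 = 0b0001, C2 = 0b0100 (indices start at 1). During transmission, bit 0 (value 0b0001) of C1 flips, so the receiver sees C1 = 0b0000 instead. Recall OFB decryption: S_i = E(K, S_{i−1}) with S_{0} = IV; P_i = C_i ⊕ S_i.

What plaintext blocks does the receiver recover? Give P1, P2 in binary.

Only C1 changed, to 0b0000. In OFB, a change in C_i flips the same bit in P_i only; the keystream is unaffected. Decrypting the received ciphertext:
P1: S = E(K, 0b0010) = 0b0110; 0b0000 ⊕ 0b0110 = 0b0110.
P2: S = E(K, 0b0110) = 0b0010; 0b0100 ⊕ 0b0010 = 0b0110.
Blocks that differ from the original plaintext: P1.

P1 = 0b0110, P2 = 0b0110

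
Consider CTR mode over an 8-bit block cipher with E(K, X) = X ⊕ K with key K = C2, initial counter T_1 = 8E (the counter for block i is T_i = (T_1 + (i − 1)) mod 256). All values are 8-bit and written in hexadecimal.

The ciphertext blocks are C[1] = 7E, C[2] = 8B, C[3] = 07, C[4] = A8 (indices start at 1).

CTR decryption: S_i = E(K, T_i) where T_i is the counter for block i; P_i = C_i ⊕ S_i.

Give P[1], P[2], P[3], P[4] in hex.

P[1] = 32, P[2] = C6, P[3] = 55, P[4] = FB

P[1]: T = 8E, S = E(K, T) = 4C; 7E ⊕ 4C = 32.
P[2]: T = 8F, S = E(K, T) = 4D; 8B ⊕ 4D = C6.
P[3]: T = 90, S = E(K, T) = 52; 07 ⊕ 52 = 55.
P[4]: T = 91, S = E(K, T) = 53; A8 ⊕ 53 = FB.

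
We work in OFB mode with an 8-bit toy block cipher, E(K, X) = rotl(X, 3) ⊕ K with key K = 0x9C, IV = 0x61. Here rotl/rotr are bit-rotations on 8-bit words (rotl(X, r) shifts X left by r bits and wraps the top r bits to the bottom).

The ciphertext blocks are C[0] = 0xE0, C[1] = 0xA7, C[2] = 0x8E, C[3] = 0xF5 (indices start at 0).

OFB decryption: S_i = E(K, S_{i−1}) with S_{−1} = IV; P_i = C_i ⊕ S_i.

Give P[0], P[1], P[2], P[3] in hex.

P[0]: S = E(K, 0x61) = 0x97; 0xE0 ⊕ 0x97 = 0x77.
P[1]: S = E(K, 0x97) = 0x20; 0xA7 ⊕ 0x20 = 0x87.
P[2]: S = E(K, 0x20) = 0x9D; 0x8E ⊕ 0x9D = 0x13.
P[3]: S = E(K, 0x9D) = 0x70; 0xF5 ⊕ 0x70 = 0x85.

P[0] = 0x77, P[1] = 0x87, P[2] = 0x13, P[3] = 0x85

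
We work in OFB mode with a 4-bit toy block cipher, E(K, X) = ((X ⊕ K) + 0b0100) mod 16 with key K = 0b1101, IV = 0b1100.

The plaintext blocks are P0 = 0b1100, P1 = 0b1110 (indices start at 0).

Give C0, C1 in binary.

OFB encryption: S_i = E(K, S_{i−1}) with S_{−1} = IV; C_i = P_i ⊕ S_i.
C0: S = E(K, 0b1100) = 0b0101; 0b1100 ⊕ 0b0101 = 0b1001.
C1: S = E(K, 0b0101) = 0b1100; 0b1110 ⊕ 0b1100 = 0b0010.

C0 = 0b1001, C1 = 0b0010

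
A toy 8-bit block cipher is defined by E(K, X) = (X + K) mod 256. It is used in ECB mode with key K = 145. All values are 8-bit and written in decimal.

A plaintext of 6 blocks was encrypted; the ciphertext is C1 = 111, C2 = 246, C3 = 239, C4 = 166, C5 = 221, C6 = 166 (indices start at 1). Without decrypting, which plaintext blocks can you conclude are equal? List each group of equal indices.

ECB encrypts each block independently with the same key, so equal ciphertext blocks imply equal plaintext blocks.
C4 = C6 = 166, so P4 = P6.

P4 = P6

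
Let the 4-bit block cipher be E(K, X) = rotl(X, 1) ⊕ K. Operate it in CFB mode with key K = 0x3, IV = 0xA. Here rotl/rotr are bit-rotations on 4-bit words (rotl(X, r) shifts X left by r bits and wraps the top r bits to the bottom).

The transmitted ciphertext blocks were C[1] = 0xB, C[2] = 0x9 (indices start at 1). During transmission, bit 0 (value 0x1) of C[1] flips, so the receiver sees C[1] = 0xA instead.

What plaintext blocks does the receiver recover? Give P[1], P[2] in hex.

CFB decryption: P_i = C_i ⊕ E(K, C_{i−1}), with C_{0} = IV.
Only C[1] changed, to 0xA. In CFB, a change in C_i flips the same bit in P_i and garbles P_{i+1}. Decrypting the received ciphertext:
P[1]: E(K, 0xA) = 0x6; 0xA ⊕ 0x6 = 0xC.
P[2]: E(K, 0xA) = 0x6; 0x9 ⊕ 0x6 = 0xF.
Blocks that differ from the original plaintext: P[1], P[2].

P[1] = 0xC, P[2] = 0xF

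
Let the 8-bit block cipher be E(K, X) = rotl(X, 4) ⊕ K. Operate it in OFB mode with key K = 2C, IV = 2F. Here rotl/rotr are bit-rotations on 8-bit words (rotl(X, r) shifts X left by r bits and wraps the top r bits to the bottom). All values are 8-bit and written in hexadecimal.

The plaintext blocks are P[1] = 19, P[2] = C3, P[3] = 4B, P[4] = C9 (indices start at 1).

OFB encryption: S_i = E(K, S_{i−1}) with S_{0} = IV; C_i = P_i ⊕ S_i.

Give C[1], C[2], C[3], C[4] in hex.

C[1] = C7, C[2] = 02, C[3] = 7B, C[4] = E6

C[1]: S = E(K, 2F) = DE; 19 ⊕ DE = C7.
C[2]: S = E(K, DE) = C1; C3 ⊕ C1 = 02.
C[3]: S = E(K, C1) = 30; 4B ⊕ 30 = 7B.
C[4]: S = E(K, 30) = 2F; C9 ⊕ 2F = E6.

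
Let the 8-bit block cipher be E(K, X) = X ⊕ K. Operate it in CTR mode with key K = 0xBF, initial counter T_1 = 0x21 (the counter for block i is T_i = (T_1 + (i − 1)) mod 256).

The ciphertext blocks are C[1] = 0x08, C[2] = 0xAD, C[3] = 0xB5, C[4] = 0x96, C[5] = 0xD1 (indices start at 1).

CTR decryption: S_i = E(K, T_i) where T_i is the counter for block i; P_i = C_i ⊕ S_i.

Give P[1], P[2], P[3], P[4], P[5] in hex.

P[1] = 0x96, P[2] = 0x30, P[3] = 0x29, P[4] = 0x0D, P[5] = 0x4B

P[1]: T = 0x21, S = E(K, T) = 0x9E; 0x08 ⊕ 0x9E = 0x96.
P[2]: T = 0x22, S = E(K, T) = 0x9D; 0xAD ⊕ 0x9D = 0x30.
P[3]: T = 0x23, S = E(K, T) = 0x9C; 0xB5 ⊕ 0x9C = 0x29.
P[4]: T = 0x24, S = E(K, T) = 0x9B; 0x96 ⊕ 0x9B = 0x0D.
P[5]: T = 0x25, S = E(K, T) = 0x9A; 0xD1 ⊕ 0x9A = 0x4B.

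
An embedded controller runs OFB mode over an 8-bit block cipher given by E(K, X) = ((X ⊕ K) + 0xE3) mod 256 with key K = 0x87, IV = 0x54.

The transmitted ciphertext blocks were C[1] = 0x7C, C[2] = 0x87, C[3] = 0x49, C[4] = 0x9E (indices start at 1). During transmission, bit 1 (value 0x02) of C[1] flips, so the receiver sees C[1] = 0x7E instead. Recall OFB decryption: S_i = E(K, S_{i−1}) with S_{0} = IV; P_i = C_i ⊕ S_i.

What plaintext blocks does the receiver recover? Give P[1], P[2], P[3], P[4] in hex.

Only C[1] changed, to 0x7E. In OFB, a change in C_i flips the same bit in P_i only; the keystream is unaffected. Decrypting the received ciphertext:
P[1]: S = E(K, 0x54) = 0xB6; 0x7E ⊕ 0xB6 = 0xC8.
P[2]: S = E(K, 0xB6) = 0x14; 0x87 ⊕ 0x14 = 0x93.
P[3]: S = E(K, 0x14) = 0x76; 0x49 ⊕ 0x76 = 0x3F.
P[4]: S = E(K, 0x76) = 0xD4; 0x9E ⊕ 0xD4 = 0x4A.
Blocks that differ from the original plaintext: P[1].

P[1] = 0xC8, P[2] = 0x93, P[3] = 0x3F, P[4] = 0x4A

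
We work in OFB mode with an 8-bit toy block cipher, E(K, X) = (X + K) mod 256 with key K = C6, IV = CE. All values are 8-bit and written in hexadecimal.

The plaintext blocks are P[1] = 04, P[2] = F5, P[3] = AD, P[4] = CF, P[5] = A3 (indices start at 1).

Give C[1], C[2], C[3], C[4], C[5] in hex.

OFB encryption: S_i = E(K, S_{i−1}) with S_{0} = IV; C_i = P_i ⊕ S_i.
C[1]: S = E(K, CE) = 94; 04 ⊕ 94 = 90.
C[2]: S = E(K, 94) = 5A; F5 ⊕ 5A = AF.
C[3]: S = E(K, 5A) = 20; AD ⊕ 20 = 8D.
C[4]: S = E(K, 20) = E6; CF ⊕ E6 = 29.
C[5]: S = E(K, E6) = AC; A3 ⊕ AC = 0F.

C[1] = 90, C[2] = AF, C[3] = 8D, C[4] = 29, C[5] = 0F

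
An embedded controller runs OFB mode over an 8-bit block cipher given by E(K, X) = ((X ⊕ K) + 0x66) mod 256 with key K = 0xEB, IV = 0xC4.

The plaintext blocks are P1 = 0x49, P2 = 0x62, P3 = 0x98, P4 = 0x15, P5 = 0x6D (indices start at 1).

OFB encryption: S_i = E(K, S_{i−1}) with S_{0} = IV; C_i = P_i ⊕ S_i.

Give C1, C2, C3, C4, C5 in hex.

C1: S = E(K, 0xC4) = 0x95; 0x49 ⊕ 0x95 = 0xDC.
C2: S = E(K, 0x95) = 0xE4; 0x62 ⊕ 0xE4 = 0x86.
C3: S = E(K, 0xE4) = 0x75; 0x98 ⊕ 0x75 = 0xED.
C4: S = E(K, 0x75) = 0x04; 0x15 ⊕ 0x04 = 0x11.
C5: S = E(K, 0x04) = 0x55; 0x6D ⊕ 0x55 = 0x38.

C1 = 0xDC, C2 = 0x86, C3 = 0xED, C4 = 0x11, C5 = 0x38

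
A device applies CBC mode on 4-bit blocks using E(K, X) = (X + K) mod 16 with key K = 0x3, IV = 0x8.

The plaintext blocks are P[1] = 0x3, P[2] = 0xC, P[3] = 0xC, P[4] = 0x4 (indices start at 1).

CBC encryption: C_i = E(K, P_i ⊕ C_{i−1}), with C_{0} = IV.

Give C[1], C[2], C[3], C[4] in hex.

C[1]: P[1] ⊕ 0x8 = 0xB; E(K, 0xB) = 0xE.
C[2]: P[2] ⊕ 0xE = 0x2; E(K, 0x2) = 0x5.
C[3]: P[3] ⊕ 0x5 = 0x9; E(K, 0x9) = 0xC.
C[4]: P[4] ⊕ 0xC = 0x8; E(K, 0x8) = 0xB.

C[1] = 0xE, C[2] = 0x5, C[3] = 0xC, C[4] = 0xB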